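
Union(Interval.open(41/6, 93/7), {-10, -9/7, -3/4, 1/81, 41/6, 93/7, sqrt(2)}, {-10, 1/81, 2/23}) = Union({-10, -9/7, -3/4, 1/81, 2/23, sqrt(2)}, Interval(41/6, 93/7))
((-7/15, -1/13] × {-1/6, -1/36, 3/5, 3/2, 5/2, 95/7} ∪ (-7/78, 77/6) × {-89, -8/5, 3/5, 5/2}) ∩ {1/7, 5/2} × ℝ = {1/7, 5/2} × {-89, -8/5, 3/5, 5/2}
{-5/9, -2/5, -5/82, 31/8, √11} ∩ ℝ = {-5/9, -2/5, -5/82, 31/8, √11}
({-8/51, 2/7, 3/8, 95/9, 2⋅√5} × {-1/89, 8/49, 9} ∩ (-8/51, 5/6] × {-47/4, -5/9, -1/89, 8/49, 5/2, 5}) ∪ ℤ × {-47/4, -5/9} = (ℤ × {-47/4, -5/9}) ∪ ({2/7, 3/8} × {-1/89, 8/49})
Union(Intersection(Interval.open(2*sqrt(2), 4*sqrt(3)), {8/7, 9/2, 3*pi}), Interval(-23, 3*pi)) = Interval(-23, 3*pi)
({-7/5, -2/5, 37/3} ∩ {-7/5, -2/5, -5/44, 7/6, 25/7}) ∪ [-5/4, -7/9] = {-7/5, -2/5} ∪ [-5/4, -7/9]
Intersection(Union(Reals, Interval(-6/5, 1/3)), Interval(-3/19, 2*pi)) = Interval(-3/19, 2*pi)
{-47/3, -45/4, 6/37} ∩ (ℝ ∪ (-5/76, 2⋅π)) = {-47/3, -45/4, 6/37}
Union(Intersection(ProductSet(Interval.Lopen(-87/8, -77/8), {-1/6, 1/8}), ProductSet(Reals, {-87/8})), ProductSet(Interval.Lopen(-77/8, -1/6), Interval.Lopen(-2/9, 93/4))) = ProductSet(Interval.Lopen(-77/8, -1/6), Interval.Lopen(-2/9, 93/4))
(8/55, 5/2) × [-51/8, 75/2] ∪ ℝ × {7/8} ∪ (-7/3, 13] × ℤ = (ℝ × {7/8}) ∪ ((-7/3, 13] × ℤ) ∪ ((8/55, 5/2) × [-51/8, 75/2])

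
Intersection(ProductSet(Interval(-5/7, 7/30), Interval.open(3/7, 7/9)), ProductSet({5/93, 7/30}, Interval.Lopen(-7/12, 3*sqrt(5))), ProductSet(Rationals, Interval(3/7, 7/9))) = ProductSet({5/93, 7/30}, Interval.open(3/7, 7/9))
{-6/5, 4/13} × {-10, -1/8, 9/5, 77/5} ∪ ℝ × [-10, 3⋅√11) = ({-6/5, 4/13} × {-10, -1/8, 9/5, 77/5}) ∪ (ℝ × [-10, 3⋅√11))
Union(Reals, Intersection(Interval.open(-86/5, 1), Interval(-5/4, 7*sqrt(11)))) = Interval(-oo, oo)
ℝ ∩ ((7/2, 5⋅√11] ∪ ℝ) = ℝ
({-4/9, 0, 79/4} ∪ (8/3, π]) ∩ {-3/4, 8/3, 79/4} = {79/4}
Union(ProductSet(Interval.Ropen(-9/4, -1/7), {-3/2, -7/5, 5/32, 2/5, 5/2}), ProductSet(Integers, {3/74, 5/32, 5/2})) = Union(ProductSet(Integers, {3/74, 5/32, 5/2}), ProductSet(Interval.Ropen(-9/4, -1/7), {-3/2, -7/5, 5/32, 2/5, 5/2}))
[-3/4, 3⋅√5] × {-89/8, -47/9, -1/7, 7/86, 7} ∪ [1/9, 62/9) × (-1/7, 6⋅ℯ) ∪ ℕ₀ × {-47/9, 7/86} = (ℕ₀ × {-47/9, 7/86}) ∪ ([1/9, 62/9) × (-1/7, 6⋅ℯ)) ∪ ([-3/4, 3⋅√5] × {-89/8, -47/9, -1/7, 7/86, 7})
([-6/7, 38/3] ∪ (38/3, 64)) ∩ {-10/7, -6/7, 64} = {-6/7}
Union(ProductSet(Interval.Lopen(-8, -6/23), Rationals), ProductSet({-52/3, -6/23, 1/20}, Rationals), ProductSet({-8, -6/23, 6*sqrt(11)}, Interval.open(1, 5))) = Union(ProductSet({-8, -6/23, 6*sqrt(11)}, Interval.open(1, 5)), ProductSet(Union({-52/3, 1/20}, Interval.Lopen(-8, -6/23)), Rationals))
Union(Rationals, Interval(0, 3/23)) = Union(Interval(0, 3/23), Rationals)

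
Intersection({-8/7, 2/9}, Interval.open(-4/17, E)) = {2/9}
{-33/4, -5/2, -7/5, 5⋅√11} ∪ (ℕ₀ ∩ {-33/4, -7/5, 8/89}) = {-33/4, -5/2, -7/5, 5⋅√11}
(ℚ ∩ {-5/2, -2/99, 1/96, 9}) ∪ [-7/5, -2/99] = {-5/2, 1/96, 9} ∪ [-7/5, -2/99]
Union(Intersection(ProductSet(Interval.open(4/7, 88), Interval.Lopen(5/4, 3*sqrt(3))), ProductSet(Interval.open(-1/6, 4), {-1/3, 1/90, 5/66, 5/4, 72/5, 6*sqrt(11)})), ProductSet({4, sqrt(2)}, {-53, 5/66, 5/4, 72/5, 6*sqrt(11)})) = ProductSet({4, sqrt(2)}, {-53, 5/66, 5/4, 72/5, 6*sqrt(11)})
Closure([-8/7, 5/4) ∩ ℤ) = {-1, 0, 1}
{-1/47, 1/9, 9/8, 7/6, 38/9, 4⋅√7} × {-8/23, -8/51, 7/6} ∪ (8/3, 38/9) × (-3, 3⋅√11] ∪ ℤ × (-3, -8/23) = (ℤ × (-3, -8/23)) ∪ ((8/3, 38/9) × (-3, 3⋅√11]) ∪ ({-1/47, 1/9, 9/8, 7/6, 38/9, 4⋅√7} × {-8/23, -8/51, 7/6})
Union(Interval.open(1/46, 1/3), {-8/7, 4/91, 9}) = Union({-8/7, 9}, Interval.open(1/46, 1/3))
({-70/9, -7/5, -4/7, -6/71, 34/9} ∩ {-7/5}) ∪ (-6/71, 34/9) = {-7/5} ∪ (-6/71, 34/9)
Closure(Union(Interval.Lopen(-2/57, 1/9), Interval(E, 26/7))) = Union(Interval(-2/57, 1/9), Interval(E, 26/7))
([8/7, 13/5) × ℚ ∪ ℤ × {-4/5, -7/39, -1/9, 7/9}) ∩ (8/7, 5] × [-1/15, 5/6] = ({2, 3, 4, 5} × {7/9}) ∪ ((8/7, 13/5) × (ℚ ∩ [-1/15, 5/6]))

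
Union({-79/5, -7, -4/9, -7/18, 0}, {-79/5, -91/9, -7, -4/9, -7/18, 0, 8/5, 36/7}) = {-79/5, -91/9, -7, -4/9, -7/18, 0, 8/5, 36/7}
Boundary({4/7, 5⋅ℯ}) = {4/7, 5⋅ℯ}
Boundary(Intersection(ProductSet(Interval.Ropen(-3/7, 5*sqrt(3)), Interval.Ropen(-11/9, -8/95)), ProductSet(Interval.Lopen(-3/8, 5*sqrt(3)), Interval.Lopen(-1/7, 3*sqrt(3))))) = Union(ProductSet({-3/8, 5*sqrt(3)}, Interval(-1/7, -8/95)), ProductSet(Interval(-3/8, 5*sqrt(3)), {-1/7, -8/95}))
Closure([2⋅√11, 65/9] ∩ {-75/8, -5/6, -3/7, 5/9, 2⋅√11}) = {2⋅√11}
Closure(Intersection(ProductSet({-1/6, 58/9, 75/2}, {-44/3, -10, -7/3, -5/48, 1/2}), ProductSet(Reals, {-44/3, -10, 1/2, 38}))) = ProductSet({-1/6, 58/9, 75/2}, {-44/3, -10, 1/2})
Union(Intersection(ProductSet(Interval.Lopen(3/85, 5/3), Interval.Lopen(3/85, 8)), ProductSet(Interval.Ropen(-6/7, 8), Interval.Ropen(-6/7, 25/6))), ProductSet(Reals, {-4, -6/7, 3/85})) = Union(ProductSet(Interval.Lopen(3/85, 5/3), Interval.open(3/85, 25/6)), ProductSet(Reals, {-4, -6/7, 3/85}))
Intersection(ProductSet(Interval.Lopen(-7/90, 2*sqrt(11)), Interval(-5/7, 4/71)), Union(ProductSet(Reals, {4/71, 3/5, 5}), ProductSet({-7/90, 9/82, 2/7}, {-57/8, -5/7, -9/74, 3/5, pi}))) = Union(ProductSet({9/82, 2/7}, {-5/7, -9/74}), ProductSet(Interval.Lopen(-7/90, 2*sqrt(11)), {4/71}))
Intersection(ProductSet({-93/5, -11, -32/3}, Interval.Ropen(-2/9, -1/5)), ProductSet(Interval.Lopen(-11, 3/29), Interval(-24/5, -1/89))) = ProductSet({-32/3}, Interval.Ropen(-2/9, -1/5))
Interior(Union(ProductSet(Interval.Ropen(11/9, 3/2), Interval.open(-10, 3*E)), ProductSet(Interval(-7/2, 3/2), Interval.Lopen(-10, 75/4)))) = ProductSet(Interval.open(-7/2, 3/2), Interval.open(-10, 75/4))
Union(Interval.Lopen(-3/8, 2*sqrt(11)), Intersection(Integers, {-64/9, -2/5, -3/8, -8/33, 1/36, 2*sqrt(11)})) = Interval.Lopen(-3/8, 2*sqrt(11))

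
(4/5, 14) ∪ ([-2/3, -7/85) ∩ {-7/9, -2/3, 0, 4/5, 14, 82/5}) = {-2/3} ∪ (4/5, 14)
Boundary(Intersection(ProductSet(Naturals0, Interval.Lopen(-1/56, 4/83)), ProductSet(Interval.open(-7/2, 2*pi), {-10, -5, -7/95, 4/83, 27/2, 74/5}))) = ProductSet(Range(0, 7, 1), {4/83})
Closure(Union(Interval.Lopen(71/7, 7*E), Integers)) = Union(Integers, Interval(71/7, 7*E))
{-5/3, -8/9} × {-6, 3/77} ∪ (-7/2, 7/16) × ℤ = ({-5/3, -8/9} × {-6, 3/77}) ∪ ((-7/2, 7/16) × ℤ)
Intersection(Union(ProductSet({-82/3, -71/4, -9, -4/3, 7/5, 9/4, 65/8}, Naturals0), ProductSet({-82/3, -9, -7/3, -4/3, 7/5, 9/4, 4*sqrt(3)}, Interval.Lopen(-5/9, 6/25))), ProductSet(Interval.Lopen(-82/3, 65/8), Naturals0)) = Union(ProductSet({-71/4, -9, -4/3, 7/5, 9/4, 65/8}, Naturals0), ProductSet({-9, -7/3, -4/3, 7/5, 9/4, 4*sqrt(3)}, Range(0, 1, 1)))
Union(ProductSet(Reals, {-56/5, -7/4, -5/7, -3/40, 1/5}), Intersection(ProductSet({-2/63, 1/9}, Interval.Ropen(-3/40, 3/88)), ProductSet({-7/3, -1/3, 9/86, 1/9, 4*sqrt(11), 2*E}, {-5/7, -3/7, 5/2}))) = ProductSet(Reals, {-56/5, -7/4, -5/7, -3/40, 1/5})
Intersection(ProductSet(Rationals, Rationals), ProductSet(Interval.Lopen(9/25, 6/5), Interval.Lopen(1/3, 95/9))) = ProductSet(Intersection(Interval.Lopen(9/25, 6/5), Rationals), Intersection(Interval.Lopen(1/3, 95/9), Rationals))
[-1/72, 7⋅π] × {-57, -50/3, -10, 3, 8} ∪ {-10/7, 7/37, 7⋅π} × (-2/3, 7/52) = ({-10/7, 7/37, 7⋅π} × (-2/3, 7/52)) ∪ ([-1/72, 7⋅π] × {-57, -50/3, -10, 3, 8})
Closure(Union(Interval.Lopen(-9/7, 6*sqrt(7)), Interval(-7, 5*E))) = Interval(-7, 6*sqrt(7))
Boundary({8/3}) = {8/3}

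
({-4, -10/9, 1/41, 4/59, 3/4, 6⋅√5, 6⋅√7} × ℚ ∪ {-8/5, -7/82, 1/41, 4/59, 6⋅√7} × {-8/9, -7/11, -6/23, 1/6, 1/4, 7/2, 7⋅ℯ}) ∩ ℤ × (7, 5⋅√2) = {-4} × (ℚ ∩ (7, 5⋅√2))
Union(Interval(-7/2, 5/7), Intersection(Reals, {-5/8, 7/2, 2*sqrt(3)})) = Union({7/2, 2*sqrt(3)}, Interval(-7/2, 5/7))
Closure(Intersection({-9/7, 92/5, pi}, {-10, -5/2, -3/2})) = EmptySet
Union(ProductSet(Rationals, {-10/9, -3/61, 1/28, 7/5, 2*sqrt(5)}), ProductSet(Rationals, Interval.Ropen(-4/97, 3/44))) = ProductSet(Rationals, Union({-10/9, -3/61, 7/5, 2*sqrt(5)}, Interval.Ropen(-4/97, 3/44)))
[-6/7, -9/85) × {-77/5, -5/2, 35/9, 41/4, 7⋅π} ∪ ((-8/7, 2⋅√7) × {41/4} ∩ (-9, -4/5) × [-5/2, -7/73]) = [-6/7, -9/85) × {-77/5, -5/2, 35/9, 41/4, 7⋅π}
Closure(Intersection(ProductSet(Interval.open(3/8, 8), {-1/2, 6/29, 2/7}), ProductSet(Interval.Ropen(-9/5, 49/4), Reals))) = ProductSet(Interval(3/8, 8), {-1/2, 6/29, 2/7})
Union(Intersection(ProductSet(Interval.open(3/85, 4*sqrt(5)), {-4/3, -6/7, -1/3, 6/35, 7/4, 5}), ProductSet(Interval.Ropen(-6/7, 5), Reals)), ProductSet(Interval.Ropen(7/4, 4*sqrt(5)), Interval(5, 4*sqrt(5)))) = Union(ProductSet(Interval.open(3/85, 5), {-4/3, -6/7, -1/3, 6/35, 7/4, 5}), ProductSet(Interval.Ropen(7/4, 4*sqrt(5)), Interval(5, 4*sqrt(5))))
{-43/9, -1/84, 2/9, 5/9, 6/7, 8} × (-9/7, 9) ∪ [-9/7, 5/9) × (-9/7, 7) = ([-9/7, 5/9) × (-9/7, 7)) ∪ ({-43/9, -1/84, 2/9, 5/9, 6/7, 8} × (-9/7, 9))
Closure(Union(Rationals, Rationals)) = Reals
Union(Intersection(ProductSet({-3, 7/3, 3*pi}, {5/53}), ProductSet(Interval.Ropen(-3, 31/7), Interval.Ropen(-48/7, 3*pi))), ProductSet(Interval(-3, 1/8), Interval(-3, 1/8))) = Union(ProductSet({-3, 7/3}, {5/53}), ProductSet(Interval(-3, 1/8), Interval(-3, 1/8)))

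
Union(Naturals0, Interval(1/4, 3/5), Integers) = Union(Integers, Interval(1/4, 3/5))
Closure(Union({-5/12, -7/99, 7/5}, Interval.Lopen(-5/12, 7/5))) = Interval(-5/12, 7/5)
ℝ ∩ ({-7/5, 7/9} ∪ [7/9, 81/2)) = {-7/5} ∪ [7/9, 81/2)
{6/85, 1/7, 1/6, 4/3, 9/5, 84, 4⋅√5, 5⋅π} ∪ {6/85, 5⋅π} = {6/85, 1/7, 1/6, 4/3, 9/5, 84, 4⋅√5, 5⋅π}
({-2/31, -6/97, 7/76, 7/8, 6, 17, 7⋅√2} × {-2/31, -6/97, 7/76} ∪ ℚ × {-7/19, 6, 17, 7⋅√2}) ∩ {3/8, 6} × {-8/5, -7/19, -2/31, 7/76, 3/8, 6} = ({6} × {-2/31, 7/76}) ∪ ({3/8, 6} × {-7/19, 6})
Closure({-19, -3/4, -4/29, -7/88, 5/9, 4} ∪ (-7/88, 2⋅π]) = {-19, -3/4, -4/29} ∪ [-7/88, 2⋅π]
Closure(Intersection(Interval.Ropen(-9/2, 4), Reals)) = Interval(-9/2, 4)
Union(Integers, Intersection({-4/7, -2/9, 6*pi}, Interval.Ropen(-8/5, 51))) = Union({-4/7, -2/9, 6*pi}, Integers)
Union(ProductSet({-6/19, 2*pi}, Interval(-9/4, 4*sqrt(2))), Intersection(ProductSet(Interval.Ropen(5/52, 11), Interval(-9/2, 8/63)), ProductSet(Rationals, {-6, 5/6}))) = ProductSet({-6/19, 2*pi}, Interval(-9/4, 4*sqrt(2)))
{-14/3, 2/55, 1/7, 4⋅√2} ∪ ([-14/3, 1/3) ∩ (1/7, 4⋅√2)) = {-14/3, 2/55, 4⋅√2} ∪ [1/7, 1/3)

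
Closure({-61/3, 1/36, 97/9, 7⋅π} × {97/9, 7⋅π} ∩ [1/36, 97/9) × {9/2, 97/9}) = {1/36} × {97/9}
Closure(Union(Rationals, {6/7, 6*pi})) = Reals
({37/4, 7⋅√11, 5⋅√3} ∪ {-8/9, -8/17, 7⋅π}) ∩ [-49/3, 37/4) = {-8/9, -8/17, 5⋅√3}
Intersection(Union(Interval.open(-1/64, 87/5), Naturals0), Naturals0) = Union(Naturals0, Range(0, 18, 1))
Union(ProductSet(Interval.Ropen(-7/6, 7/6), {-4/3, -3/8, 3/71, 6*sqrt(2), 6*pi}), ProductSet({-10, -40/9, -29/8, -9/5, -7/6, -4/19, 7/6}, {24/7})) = Union(ProductSet({-10, -40/9, -29/8, -9/5, -7/6, -4/19, 7/6}, {24/7}), ProductSet(Interval.Ropen(-7/6, 7/6), {-4/3, -3/8, 3/71, 6*sqrt(2), 6*pi}))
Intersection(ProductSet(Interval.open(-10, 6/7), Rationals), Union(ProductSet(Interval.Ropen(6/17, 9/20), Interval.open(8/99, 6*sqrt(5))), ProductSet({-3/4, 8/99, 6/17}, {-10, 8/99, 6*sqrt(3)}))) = Union(ProductSet({-3/4, 8/99, 6/17}, {-10, 8/99}), ProductSet(Interval.Ropen(6/17, 9/20), Intersection(Interval.open(8/99, 6*sqrt(5)), Rationals)))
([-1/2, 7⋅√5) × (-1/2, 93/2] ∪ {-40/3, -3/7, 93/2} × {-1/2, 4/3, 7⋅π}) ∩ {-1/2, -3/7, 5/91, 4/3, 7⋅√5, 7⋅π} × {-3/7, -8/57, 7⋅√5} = {-1/2, -3/7, 5/91, 4/3} × {-3/7, -8/57, 7⋅√5}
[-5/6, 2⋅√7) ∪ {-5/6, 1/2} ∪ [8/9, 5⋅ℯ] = [-5/6, 5⋅ℯ]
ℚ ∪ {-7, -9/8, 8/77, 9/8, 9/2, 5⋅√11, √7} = ℚ ∪ {5⋅√11, √7}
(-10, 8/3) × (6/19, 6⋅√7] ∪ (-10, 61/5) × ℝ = (-10, 61/5) × ℝ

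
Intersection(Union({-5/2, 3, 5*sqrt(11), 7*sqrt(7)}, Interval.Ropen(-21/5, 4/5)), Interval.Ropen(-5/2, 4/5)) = Interval.Ropen(-5/2, 4/5)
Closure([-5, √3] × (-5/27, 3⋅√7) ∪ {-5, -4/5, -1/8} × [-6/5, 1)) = ({-5} × [-6/5, 1]) ∪ ({-5, -4/5, -1/8} × [-6/5, 1)) ∪ ([-5, √3] × [-5/27, 3⋅√7])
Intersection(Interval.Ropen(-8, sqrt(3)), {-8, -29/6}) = {-8, -29/6}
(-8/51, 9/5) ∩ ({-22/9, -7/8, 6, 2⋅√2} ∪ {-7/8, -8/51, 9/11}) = {9/11}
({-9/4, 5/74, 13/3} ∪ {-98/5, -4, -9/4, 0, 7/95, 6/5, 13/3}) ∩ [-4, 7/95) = {-4, -9/4, 0, 5/74}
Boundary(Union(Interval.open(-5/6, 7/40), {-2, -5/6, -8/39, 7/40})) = {-2, -5/6, 7/40}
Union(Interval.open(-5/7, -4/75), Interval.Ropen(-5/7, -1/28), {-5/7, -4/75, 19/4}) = Union({19/4}, Interval.Ropen(-5/7, -1/28))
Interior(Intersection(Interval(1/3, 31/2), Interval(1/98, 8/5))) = Interval.open(1/3, 8/5)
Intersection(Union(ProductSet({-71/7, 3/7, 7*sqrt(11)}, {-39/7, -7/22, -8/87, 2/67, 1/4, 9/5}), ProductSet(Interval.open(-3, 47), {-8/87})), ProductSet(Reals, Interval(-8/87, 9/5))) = Union(ProductSet({-71/7, 3/7, 7*sqrt(11)}, {-8/87, 2/67, 1/4, 9/5}), ProductSet(Interval.open(-3, 47), {-8/87}))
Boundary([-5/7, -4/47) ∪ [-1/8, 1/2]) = {-5/7, 1/2}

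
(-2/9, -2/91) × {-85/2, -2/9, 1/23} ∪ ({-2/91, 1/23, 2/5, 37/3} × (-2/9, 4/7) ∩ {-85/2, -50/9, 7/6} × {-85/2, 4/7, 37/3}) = (-2/9, -2/91) × {-85/2, -2/9, 1/23}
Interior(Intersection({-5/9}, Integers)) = EmptySet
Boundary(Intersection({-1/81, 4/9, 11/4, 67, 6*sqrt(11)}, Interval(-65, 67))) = {-1/81, 4/9, 11/4, 67, 6*sqrt(11)}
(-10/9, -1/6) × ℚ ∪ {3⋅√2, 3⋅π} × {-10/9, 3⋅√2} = ((-10/9, -1/6) × ℚ) ∪ ({3⋅√2, 3⋅π} × {-10/9, 3⋅√2})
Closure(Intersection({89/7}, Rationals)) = {89/7}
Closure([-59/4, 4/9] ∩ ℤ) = {-14, -13, …, 0}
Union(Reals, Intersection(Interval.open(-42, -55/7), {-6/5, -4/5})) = Reals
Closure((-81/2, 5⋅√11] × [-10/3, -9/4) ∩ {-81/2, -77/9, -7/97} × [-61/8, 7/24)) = {-77/9, -7/97} × [-10/3, -9/4]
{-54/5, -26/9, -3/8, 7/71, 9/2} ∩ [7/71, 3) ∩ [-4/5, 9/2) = {7/71}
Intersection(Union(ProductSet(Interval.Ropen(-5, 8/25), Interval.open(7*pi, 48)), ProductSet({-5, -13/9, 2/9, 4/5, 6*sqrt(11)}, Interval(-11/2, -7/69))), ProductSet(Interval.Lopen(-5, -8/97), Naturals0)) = ProductSet(Interval.Lopen(-5, -8/97), Range(22, 48, 1))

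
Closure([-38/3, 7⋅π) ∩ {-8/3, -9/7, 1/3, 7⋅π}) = {-8/3, -9/7, 1/3}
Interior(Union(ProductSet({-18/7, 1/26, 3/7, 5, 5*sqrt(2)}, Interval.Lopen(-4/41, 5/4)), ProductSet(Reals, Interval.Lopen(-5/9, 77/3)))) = ProductSet(Reals, Interval.open(-5/9, 77/3))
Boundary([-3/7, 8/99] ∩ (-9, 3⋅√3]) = {-3/7, 8/99}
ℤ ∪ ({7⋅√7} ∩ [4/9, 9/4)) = ℤ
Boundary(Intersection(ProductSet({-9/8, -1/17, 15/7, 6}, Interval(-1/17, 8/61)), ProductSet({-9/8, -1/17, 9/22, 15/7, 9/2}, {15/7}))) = EmptySet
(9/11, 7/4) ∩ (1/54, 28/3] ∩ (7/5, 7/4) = (7/5, 7/4)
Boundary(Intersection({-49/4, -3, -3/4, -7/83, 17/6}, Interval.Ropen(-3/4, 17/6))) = {-3/4, -7/83}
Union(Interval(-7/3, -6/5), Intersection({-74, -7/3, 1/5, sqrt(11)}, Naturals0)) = Interval(-7/3, -6/5)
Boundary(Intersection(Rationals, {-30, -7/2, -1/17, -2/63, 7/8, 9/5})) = {-30, -7/2, -1/17, -2/63, 7/8, 9/5}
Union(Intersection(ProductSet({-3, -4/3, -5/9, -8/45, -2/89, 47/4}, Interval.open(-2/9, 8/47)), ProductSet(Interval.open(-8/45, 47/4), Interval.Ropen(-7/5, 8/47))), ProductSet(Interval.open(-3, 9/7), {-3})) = Union(ProductSet({-2/89}, Interval.open(-2/9, 8/47)), ProductSet(Interval.open(-3, 9/7), {-3}))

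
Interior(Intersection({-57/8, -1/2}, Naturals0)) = EmptySet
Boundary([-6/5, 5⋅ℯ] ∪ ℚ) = (-∞, -6/5] ∪ [5⋅ℯ, ∞)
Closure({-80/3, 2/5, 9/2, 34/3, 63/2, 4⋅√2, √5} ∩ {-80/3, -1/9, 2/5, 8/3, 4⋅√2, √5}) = {-80/3, 2/5, 4⋅√2, √5}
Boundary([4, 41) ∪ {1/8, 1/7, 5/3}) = {1/8, 1/7, 5/3, 4, 41}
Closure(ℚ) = ℝ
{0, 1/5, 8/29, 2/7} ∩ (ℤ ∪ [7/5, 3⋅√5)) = {0}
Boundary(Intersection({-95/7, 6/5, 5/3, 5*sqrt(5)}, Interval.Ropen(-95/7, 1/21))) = {-95/7}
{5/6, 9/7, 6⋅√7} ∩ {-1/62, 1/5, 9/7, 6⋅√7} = {9/7, 6⋅√7}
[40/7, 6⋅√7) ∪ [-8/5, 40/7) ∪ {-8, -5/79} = {-8} ∪ [-8/5, 6⋅√7)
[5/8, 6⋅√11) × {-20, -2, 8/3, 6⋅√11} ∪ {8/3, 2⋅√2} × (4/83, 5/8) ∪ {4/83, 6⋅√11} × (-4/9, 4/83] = ({4/83, 6⋅√11} × (-4/9, 4/83]) ∪ ({8/3, 2⋅√2} × (4/83, 5/8)) ∪ ([5/8, 6⋅√11) × {-20, -2, 8/3, 6⋅√11})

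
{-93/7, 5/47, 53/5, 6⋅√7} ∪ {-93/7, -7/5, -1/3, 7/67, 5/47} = {-93/7, -7/5, -1/3, 7/67, 5/47, 53/5, 6⋅√7}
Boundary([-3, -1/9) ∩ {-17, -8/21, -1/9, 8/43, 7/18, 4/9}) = {-8/21}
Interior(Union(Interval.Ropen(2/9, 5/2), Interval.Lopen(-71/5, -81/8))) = Union(Interval.open(-71/5, -81/8), Interval.open(2/9, 5/2))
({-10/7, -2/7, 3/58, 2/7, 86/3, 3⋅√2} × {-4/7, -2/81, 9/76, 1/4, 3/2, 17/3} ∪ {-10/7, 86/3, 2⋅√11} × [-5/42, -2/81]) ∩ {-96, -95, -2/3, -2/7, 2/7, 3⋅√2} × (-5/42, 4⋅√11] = {-2/7, 2/7, 3⋅√2} × {-2/81, 9/76, 1/4, 3/2, 17/3}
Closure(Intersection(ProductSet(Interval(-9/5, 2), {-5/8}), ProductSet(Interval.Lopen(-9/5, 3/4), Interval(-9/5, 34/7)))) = ProductSet(Interval(-9/5, 3/4), {-5/8})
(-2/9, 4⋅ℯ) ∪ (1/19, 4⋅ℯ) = (-2/9, 4⋅ℯ)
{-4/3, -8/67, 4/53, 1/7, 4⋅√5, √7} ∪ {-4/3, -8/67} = {-4/3, -8/67, 4/53, 1/7, 4⋅√5, √7}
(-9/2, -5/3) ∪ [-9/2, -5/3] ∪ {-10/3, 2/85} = [-9/2, -5/3] ∪ {2/85}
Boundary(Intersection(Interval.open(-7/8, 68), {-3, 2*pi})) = {2*pi}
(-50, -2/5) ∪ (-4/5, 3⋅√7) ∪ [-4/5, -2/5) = (-50, 3⋅√7)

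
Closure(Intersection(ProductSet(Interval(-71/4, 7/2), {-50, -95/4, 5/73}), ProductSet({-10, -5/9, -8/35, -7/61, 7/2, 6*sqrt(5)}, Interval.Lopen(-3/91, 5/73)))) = ProductSet({-10, -5/9, -8/35, -7/61, 7/2}, {5/73})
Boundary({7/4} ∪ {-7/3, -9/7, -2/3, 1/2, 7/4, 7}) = {-7/3, -9/7, -2/3, 1/2, 7/4, 7}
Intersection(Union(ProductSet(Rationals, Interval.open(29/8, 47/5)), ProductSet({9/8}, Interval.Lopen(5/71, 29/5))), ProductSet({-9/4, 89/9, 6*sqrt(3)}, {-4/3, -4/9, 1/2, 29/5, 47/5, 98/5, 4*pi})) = ProductSet({-9/4, 89/9}, {29/5})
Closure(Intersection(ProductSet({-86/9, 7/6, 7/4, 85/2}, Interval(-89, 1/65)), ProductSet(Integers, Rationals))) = EmptySet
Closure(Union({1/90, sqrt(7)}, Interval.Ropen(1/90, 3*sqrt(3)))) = Interval(1/90, 3*sqrt(3))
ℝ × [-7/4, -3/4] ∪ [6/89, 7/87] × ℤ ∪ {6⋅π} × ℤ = (ℝ × [-7/4, -3/4]) ∪ (([6/89, 7/87] ∪ {6⋅π}) × ℤ)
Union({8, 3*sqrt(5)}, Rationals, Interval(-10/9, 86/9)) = Union(Interval(-10/9, 86/9), Rationals)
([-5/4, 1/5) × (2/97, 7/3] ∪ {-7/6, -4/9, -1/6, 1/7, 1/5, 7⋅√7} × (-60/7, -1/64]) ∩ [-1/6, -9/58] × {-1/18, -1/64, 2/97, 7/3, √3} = ({-1/6} × {-1/18, -1/64}) ∪ ([-1/6, -9/58] × {7/3, √3})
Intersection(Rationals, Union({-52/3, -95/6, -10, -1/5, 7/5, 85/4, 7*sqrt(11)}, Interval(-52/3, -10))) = Union({-1/5, 7/5, 85/4}, Intersection(Interval(-52/3, -10), Rationals))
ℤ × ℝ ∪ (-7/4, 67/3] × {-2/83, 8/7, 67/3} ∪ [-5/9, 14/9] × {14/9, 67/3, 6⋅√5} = (ℤ × ℝ) ∪ ((-7/4, 67/3] × {-2/83, 8/7, 67/3}) ∪ ([-5/9, 14/9] × {14/9, 67/3, 6⋅√5})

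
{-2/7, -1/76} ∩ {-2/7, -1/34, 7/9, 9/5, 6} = {-2/7}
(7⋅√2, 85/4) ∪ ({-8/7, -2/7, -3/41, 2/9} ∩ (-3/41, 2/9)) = (7⋅√2, 85/4)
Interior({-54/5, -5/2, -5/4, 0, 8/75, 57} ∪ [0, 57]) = (0, 57)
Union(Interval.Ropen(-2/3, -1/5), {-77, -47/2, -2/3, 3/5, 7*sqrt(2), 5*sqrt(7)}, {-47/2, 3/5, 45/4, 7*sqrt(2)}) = Union({-77, -47/2, 3/5, 45/4, 7*sqrt(2), 5*sqrt(7)}, Interval.Ropen(-2/3, -1/5))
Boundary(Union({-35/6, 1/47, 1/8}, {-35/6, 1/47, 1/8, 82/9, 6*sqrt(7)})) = {-35/6, 1/47, 1/8, 82/9, 6*sqrt(7)}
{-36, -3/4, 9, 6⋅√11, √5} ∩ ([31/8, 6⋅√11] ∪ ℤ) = {-36, 9, 6⋅√11}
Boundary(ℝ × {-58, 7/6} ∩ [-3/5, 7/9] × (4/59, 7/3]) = [-3/5, 7/9] × {7/6}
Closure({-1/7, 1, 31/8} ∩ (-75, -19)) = ∅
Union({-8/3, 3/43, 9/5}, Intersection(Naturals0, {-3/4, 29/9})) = {-8/3, 3/43, 9/5}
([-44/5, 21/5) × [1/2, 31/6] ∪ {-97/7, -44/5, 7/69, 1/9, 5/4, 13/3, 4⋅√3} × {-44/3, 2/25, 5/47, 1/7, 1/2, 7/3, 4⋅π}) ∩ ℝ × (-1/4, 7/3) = ([-44/5, 21/5) × [1/2, 7/3)) ∪ ({-97/7, -44/5, 7/69, 1/9, 5/4, 13/3, 4⋅√3} × {2/25, 5/47, 1/7, 1/2})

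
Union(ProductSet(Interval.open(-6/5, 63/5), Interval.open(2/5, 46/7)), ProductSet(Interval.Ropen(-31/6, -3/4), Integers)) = Union(ProductSet(Interval.Ropen(-31/6, -3/4), Integers), ProductSet(Interval.open(-6/5, 63/5), Interval.open(2/5, 46/7)))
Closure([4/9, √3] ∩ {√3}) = {√3}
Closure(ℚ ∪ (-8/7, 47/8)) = ℚ ∪ (-∞, ∞)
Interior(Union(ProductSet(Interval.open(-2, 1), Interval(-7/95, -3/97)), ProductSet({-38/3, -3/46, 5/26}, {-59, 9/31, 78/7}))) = ProductSet(Interval.open(-2, 1), Interval.open(-7/95, -3/97))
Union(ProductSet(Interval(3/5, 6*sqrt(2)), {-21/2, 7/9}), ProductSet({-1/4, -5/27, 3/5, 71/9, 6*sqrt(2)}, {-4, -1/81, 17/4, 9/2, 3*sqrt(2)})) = Union(ProductSet({-1/4, -5/27, 3/5, 71/9, 6*sqrt(2)}, {-4, -1/81, 17/4, 9/2, 3*sqrt(2)}), ProductSet(Interval(3/5, 6*sqrt(2)), {-21/2, 7/9}))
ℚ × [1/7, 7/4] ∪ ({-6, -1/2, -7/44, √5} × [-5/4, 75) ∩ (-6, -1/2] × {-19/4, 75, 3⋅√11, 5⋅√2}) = (ℚ × [1/7, 7/4]) ∪ ({-1/2} × {3⋅√11, 5⋅√2})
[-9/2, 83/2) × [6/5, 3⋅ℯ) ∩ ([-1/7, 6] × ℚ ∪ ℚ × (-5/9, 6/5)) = [-1/7, 6] × (ℚ ∩ [6/5, 3⋅ℯ))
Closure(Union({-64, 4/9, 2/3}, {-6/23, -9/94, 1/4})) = {-64, -6/23, -9/94, 1/4, 4/9, 2/3}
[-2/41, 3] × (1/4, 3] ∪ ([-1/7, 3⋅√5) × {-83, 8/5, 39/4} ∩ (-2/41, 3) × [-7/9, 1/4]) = [-2/41, 3] × (1/4, 3]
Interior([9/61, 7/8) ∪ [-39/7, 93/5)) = (-39/7, 93/5)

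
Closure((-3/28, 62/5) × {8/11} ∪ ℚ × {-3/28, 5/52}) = (ℝ × {-3/28, 5/52}) ∪ ([-3/28, 62/5] × {8/11})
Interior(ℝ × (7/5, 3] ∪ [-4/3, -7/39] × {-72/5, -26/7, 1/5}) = ℝ × (7/5, 3)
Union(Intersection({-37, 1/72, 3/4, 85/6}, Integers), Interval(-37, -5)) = Interval(-37, -5)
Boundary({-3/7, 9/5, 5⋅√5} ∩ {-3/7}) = {-3/7}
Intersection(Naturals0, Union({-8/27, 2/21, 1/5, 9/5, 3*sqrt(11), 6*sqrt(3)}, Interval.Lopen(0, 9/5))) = Range(1, 2, 1)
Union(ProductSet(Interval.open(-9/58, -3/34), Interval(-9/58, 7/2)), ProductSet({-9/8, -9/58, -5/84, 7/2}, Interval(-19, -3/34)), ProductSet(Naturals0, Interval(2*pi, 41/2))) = Union(ProductSet({-9/8, -9/58, -5/84, 7/2}, Interval(-19, -3/34)), ProductSet(Interval.open(-9/58, -3/34), Interval(-9/58, 7/2)), ProductSet(Naturals0, Interval(2*pi, 41/2)))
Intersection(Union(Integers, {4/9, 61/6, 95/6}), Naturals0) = Naturals0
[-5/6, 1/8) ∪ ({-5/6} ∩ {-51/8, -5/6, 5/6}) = [-5/6, 1/8)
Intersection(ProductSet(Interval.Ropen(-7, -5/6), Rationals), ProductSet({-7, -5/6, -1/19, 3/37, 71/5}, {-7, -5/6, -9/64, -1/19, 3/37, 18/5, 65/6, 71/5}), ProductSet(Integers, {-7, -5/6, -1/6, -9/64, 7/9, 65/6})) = ProductSet({-7}, {-7, -5/6, -9/64, 65/6})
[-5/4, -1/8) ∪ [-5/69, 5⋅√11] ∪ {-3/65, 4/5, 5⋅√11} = [-5/4, -1/8) ∪ [-5/69, 5⋅√11]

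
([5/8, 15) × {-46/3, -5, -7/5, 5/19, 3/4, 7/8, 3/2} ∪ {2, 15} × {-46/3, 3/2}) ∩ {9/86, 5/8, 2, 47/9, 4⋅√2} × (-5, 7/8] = {5/8, 2, 47/9, 4⋅√2} × {-7/5, 5/19, 3/4, 7/8}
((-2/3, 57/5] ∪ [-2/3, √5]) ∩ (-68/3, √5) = [-2/3, √5)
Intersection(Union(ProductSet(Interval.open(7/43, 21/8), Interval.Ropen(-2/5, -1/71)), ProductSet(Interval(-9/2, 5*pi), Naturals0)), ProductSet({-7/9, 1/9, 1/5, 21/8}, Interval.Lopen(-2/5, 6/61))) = Union(ProductSet({1/5}, Interval.open(-2/5, -1/71)), ProductSet({-7/9, 1/9, 1/5, 21/8}, Range(0, 1, 1)))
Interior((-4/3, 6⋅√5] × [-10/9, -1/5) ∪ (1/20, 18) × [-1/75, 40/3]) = ((1/20, 18) × (-1/75, 40/3)) ∪ ((-4/3, 6⋅√5) × (-10/9, -1/5))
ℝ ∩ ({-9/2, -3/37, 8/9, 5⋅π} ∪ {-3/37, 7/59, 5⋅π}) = {-9/2, -3/37, 7/59, 8/9, 5⋅π}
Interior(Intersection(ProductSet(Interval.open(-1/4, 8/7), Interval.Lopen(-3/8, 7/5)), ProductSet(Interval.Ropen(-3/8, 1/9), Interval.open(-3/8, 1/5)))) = ProductSet(Interval.open(-1/4, 1/9), Interval.open(-3/8, 1/5))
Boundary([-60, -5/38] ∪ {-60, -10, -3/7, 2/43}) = {-60, -5/38, 2/43}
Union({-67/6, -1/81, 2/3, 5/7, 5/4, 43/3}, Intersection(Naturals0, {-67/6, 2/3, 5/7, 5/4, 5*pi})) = {-67/6, -1/81, 2/3, 5/7, 5/4, 43/3}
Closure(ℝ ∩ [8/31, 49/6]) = [8/31, 49/6]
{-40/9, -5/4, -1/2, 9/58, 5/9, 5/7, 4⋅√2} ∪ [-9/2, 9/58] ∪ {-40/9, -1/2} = [-9/2, 9/58] ∪ {5/9, 5/7, 4⋅√2}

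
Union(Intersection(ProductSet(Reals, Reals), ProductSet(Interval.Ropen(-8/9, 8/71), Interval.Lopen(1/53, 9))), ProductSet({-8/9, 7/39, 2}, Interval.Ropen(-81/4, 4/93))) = Union(ProductSet({-8/9, 7/39, 2}, Interval.Ropen(-81/4, 4/93)), ProductSet(Interval.Ropen(-8/9, 8/71), Interval.Lopen(1/53, 9)))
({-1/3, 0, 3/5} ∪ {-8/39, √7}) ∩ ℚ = {-1/3, -8/39, 0, 3/5}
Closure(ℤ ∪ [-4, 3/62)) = ℤ ∪ [-4, 3/62]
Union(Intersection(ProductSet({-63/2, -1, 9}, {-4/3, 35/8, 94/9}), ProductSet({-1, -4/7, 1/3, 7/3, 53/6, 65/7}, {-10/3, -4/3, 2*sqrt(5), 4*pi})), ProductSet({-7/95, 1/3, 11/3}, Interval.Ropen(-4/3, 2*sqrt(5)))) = Union(ProductSet({-1}, {-4/3}), ProductSet({-7/95, 1/3, 11/3}, Interval.Ropen(-4/3, 2*sqrt(5))))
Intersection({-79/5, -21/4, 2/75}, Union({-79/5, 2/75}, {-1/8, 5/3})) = {-79/5, 2/75}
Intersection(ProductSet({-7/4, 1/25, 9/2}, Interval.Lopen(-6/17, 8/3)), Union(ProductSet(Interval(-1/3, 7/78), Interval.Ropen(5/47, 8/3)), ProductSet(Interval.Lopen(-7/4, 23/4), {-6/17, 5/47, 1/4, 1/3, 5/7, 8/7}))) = Union(ProductSet({1/25}, Interval.Ropen(5/47, 8/3)), ProductSet({1/25, 9/2}, {5/47, 1/4, 1/3, 5/7, 8/7}))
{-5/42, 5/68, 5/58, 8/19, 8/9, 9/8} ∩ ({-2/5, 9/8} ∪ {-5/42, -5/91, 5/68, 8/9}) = {-5/42, 5/68, 8/9, 9/8}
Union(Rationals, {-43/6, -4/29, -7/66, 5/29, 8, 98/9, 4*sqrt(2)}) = Union({4*sqrt(2)}, Rationals)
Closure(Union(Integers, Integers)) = Integers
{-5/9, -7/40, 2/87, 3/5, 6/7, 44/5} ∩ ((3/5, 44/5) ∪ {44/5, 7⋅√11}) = {6/7, 44/5}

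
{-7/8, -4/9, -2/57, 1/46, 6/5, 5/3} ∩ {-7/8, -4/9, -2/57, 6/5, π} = {-7/8, -4/9, -2/57, 6/5}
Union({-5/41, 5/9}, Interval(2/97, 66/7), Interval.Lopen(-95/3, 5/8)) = Interval.Lopen(-95/3, 66/7)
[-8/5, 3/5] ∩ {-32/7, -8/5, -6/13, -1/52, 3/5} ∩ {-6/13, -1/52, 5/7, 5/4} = {-6/13, -1/52}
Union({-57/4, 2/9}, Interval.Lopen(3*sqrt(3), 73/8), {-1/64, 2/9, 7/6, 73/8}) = Union({-57/4, -1/64, 2/9, 7/6}, Interval.Lopen(3*sqrt(3), 73/8))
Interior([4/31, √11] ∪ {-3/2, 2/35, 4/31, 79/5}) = (4/31, √11)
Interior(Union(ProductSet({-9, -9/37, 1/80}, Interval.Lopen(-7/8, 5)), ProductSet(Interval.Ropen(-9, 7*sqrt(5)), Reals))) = ProductSet(Interval.open(-9, 7*sqrt(5)), Reals)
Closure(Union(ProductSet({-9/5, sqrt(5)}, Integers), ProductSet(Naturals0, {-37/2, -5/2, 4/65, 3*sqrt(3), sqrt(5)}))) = Union(ProductSet({-9/5, sqrt(5)}, Integers), ProductSet(Naturals0, {-37/2, -5/2, 4/65, 3*sqrt(3), sqrt(5)}))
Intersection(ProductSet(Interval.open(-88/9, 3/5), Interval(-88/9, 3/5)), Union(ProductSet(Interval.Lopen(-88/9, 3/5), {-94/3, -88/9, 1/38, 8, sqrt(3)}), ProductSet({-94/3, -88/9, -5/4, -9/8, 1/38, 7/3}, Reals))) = Union(ProductSet({-5/4, -9/8, 1/38}, Interval(-88/9, 3/5)), ProductSet(Interval.open(-88/9, 3/5), {-88/9, 1/38}))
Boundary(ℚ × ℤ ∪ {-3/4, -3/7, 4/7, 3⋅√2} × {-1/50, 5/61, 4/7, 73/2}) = (ℝ × ℤ) ∪ ({-3/4, -3/7, 4/7, 3⋅√2} × {-1/50, 5/61, 4/7, 73/2})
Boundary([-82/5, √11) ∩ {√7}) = {√7}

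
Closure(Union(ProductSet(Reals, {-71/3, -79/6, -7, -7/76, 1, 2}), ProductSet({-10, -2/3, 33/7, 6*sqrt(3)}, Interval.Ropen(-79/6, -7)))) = Union(ProductSet({-10, -2/3, 33/7, 6*sqrt(3)}, Interval(-79/6, -7)), ProductSet(Reals, {-71/3, -79/6, -7, -7/76, 1, 2}))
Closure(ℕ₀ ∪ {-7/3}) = {-7/3} ∪ ℕ₀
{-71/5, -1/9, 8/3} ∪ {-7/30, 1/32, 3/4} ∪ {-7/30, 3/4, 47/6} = {-71/5, -7/30, -1/9, 1/32, 3/4, 8/3, 47/6}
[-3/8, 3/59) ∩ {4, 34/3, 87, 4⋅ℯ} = ∅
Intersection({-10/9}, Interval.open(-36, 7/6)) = {-10/9}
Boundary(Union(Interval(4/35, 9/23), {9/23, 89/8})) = {4/35, 9/23, 89/8}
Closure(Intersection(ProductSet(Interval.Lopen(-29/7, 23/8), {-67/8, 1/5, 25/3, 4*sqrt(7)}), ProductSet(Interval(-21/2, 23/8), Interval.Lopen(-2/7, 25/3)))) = ProductSet(Interval(-29/7, 23/8), {1/5, 25/3})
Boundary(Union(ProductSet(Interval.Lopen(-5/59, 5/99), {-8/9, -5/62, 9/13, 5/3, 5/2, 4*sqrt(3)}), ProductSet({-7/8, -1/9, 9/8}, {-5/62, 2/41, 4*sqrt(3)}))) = Union(ProductSet({-7/8, -1/9, 9/8}, {-5/62, 2/41, 4*sqrt(3)}), ProductSet(Interval(-5/59, 5/99), {-8/9, -5/62, 9/13, 5/3, 5/2, 4*sqrt(3)}))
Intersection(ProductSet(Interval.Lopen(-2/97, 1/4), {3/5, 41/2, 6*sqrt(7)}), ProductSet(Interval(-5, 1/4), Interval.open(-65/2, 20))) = ProductSet(Interval.Lopen(-2/97, 1/4), {3/5, 6*sqrt(7)})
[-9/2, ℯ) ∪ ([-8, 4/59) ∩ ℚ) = [-9/2, ℯ) ∪ (ℚ ∩ [-8, 4/59))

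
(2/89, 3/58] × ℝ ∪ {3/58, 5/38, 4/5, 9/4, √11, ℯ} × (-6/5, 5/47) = ((2/89, 3/58] × ℝ) ∪ ({3/58, 5/38, 4/5, 9/4, √11, ℯ} × (-6/5, 5/47))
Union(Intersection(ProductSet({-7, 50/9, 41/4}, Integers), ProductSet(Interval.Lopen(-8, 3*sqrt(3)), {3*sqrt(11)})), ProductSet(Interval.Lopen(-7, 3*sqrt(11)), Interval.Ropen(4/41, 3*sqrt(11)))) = ProductSet(Interval.Lopen(-7, 3*sqrt(11)), Interval.Ropen(4/41, 3*sqrt(11)))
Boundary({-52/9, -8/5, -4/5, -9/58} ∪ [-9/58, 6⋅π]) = {-52/9, -8/5, -4/5, -9/58, 6⋅π}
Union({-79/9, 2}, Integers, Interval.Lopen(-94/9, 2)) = Union(Integers, Interval.Lopen(-94/9, 2))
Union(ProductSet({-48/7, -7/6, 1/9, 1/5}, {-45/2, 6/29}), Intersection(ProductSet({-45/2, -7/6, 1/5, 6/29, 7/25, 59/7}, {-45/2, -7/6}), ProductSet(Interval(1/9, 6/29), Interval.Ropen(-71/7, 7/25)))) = Union(ProductSet({1/5, 6/29}, {-7/6}), ProductSet({-48/7, -7/6, 1/9, 1/5}, {-45/2, 6/29}))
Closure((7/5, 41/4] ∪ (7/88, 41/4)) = [7/88, 41/4]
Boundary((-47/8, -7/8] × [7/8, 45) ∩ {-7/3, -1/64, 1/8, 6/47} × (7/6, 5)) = {-7/3} × [7/6, 5]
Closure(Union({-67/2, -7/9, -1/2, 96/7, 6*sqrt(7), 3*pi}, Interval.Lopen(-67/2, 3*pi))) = Union({96/7, 6*sqrt(7)}, Interval(-67/2, 3*pi))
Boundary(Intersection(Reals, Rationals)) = Reals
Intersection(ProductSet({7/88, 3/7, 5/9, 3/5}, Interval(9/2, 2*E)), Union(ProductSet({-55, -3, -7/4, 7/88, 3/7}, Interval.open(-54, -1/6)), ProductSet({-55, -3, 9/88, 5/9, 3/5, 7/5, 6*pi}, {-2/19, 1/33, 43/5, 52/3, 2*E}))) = ProductSet({5/9, 3/5}, {2*E})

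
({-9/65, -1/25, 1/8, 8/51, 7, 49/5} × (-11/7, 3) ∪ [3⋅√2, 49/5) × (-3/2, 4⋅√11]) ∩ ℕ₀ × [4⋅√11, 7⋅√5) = {5, 6, …, 9} × {4⋅√11}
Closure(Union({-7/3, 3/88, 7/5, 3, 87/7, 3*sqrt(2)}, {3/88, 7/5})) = {-7/3, 3/88, 7/5, 3, 87/7, 3*sqrt(2)}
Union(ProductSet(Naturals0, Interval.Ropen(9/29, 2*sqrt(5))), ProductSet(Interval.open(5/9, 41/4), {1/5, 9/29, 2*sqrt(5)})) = Union(ProductSet(Interval.open(5/9, 41/4), {1/5, 9/29, 2*sqrt(5)}), ProductSet(Naturals0, Interval.Ropen(9/29, 2*sqrt(5))))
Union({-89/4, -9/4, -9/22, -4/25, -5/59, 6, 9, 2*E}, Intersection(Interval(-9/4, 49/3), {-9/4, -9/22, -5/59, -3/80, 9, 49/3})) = {-89/4, -9/4, -9/22, -4/25, -5/59, -3/80, 6, 9, 49/3, 2*E}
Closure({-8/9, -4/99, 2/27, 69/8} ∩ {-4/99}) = {-4/99}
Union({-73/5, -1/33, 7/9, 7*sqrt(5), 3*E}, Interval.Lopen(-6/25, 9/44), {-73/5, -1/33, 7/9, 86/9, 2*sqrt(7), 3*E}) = Union({-73/5, 7/9, 86/9, 7*sqrt(5), 2*sqrt(7), 3*E}, Interval.Lopen(-6/25, 9/44))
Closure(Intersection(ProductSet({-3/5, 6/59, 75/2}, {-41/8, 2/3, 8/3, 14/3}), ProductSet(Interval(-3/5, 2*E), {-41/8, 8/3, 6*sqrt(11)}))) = ProductSet({-3/5, 6/59}, {-41/8, 8/3})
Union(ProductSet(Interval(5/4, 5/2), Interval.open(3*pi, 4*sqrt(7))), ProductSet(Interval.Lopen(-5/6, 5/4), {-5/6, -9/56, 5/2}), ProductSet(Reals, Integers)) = Union(ProductSet(Interval.Lopen(-5/6, 5/4), {-5/6, -9/56, 5/2}), ProductSet(Interval(5/4, 5/2), Interval.open(3*pi, 4*sqrt(7))), ProductSet(Reals, Integers))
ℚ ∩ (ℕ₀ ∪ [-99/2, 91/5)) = ℕ₀ ∪ (ℚ ∩ [-99/2, 91/5))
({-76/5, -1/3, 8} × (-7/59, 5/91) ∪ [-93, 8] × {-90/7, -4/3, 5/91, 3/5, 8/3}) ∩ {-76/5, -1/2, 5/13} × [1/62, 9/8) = ({-76/5} × [1/62, 5/91)) ∪ ({-76/5, -1/2, 5/13} × {5/91, 3/5})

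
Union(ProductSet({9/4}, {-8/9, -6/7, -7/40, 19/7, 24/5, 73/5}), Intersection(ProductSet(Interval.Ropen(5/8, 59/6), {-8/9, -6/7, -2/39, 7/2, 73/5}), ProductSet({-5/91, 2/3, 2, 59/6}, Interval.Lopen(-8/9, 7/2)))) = Union(ProductSet({9/4}, {-8/9, -6/7, -7/40, 19/7, 24/5, 73/5}), ProductSet({2/3, 2}, {-6/7, -2/39, 7/2}))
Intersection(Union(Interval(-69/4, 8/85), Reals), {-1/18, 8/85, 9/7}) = {-1/18, 8/85, 9/7}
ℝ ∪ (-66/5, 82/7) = (-∞, ∞)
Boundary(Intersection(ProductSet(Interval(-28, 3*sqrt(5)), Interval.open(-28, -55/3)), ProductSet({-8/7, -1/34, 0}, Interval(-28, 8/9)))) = ProductSet({-8/7, -1/34, 0}, Interval(-28, -55/3))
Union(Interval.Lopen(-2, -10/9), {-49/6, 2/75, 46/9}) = Union({-49/6, 2/75, 46/9}, Interval.Lopen(-2, -10/9))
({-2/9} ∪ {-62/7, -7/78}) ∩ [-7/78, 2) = {-7/78}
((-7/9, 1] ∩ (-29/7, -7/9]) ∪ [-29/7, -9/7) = [-29/7, -9/7)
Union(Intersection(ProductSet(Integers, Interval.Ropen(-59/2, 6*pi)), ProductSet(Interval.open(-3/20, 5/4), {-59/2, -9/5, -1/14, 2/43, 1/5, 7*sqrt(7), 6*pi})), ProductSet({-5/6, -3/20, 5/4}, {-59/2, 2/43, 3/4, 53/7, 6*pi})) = Union(ProductSet({-5/6, -3/20, 5/4}, {-59/2, 2/43, 3/4, 53/7, 6*pi}), ProductSet(Range(0, 2, 1), {-59/2, -9/5, -1/14, 2/43, 1/5, 7*sqrt(7)}))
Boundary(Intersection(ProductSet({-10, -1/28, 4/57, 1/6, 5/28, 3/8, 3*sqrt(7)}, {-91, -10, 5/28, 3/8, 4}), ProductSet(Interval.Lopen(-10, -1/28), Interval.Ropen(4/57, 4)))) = ProductSet({-1/28}, {5/28, 3/8})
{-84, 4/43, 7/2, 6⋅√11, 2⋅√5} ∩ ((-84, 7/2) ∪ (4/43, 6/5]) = {4/43}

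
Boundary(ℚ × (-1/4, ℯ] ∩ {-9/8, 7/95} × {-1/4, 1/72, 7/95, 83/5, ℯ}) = {-9/8, 7/95} × {1/72, 7/95, ℯ}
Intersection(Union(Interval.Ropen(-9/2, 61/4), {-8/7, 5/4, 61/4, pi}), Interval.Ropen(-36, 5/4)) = Interval.Ropen(-9/2, 5/4)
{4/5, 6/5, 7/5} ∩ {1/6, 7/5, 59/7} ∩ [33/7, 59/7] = ∅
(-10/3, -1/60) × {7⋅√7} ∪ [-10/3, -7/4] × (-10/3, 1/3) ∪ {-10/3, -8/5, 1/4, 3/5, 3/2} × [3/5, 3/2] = ([-10/3, -7/4] × (-10/3, 1/3)) ∪ ({-10/3, -8/5, 1/4, 3/5, 3/2} × [3/5, 3/2]) ∪ ((-10/3, -1/60) × {7⋅√7})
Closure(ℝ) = ℝ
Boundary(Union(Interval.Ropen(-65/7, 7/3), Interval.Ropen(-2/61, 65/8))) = {-65/7, 65/8}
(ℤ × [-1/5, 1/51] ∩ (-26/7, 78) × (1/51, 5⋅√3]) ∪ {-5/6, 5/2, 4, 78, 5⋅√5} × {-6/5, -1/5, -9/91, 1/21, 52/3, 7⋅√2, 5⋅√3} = {-5/6, 5/2, 4, 78, 5⋅√5} × {-6/5, -1/5, -9/91, 1/21, 52/3, 7⋅√2, 5⋅√3}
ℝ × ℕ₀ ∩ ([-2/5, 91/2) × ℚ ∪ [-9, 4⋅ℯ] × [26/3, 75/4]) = ([-2/5, 91/2) × ℕ₀) ∪ ([-9, 4⋅ℯ] × {9, 10, …, 18})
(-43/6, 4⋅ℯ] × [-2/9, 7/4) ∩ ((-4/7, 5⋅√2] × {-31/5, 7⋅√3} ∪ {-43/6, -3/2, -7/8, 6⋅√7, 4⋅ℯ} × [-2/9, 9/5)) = {-3/2, -7/8, 4⋅ℯ} × [-2/9, 7/4)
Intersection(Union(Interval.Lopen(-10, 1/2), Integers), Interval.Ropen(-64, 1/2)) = Union(Interval.Ropen(-10, 1/2), Range(-64, 1, 1))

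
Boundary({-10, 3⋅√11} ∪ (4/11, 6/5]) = {-10, 4/11, 6/5, 3⋅√11}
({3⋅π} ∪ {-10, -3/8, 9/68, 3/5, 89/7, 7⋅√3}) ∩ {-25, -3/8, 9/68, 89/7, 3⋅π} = {-3/8, 9/68, 89/7, 3⋅π}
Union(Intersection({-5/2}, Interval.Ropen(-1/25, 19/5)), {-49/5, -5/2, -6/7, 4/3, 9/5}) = {-49/5, -5/2, -6/7, 4/3, 9/5}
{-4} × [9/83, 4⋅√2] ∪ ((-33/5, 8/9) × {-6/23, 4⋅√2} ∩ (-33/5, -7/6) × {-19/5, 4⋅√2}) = ({-4} × [9/83, 4⋅√2]) ∪ ((-33/5, -7/6) × {4⋅√2})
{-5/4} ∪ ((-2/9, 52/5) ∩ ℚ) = {-5/4} ∪ (ℚ ∩ (-2/9, 52/5))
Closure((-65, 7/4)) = [-65, 7/4]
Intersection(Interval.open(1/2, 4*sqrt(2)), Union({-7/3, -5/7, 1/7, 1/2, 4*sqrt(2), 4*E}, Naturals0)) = Range(1, 6, 1)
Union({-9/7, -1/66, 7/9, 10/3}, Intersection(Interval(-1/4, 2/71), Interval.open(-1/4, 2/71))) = Union({-9/7, 7/9, 10/3}, Interval.open(-1/4, 2/71))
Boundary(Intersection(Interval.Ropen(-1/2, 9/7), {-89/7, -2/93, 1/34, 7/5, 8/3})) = {-2/93, 1/34}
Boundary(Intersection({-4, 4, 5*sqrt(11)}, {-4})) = {-4}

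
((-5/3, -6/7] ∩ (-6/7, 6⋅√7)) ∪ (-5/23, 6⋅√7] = (-5/23, 6⋅√7]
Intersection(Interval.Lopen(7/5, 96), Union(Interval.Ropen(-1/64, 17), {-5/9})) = Interval.open(7/5, 17)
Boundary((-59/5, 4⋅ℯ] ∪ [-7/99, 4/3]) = {-59/5, 4⋅ℯ}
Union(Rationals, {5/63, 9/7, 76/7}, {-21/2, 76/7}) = Rationals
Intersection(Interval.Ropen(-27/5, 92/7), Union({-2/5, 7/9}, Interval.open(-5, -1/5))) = Union({7/9}, Interval.open(-5, -1/5))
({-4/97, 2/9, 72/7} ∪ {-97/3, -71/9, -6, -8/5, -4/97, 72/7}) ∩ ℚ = {-97/3, -71/9, -6, -8/5, -4/97, 2/9, 72/7}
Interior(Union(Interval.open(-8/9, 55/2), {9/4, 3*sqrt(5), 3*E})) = Interval.open(-8/9, 55/2)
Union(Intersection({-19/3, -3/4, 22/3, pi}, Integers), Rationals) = Rationals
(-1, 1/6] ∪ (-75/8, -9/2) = (-75/8, -9/2) ∪ (-1, 1/6]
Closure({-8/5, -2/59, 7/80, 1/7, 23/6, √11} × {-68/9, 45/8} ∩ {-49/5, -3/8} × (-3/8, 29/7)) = ∅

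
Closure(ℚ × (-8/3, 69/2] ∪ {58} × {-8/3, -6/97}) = ℝ × [-8/3, 69/2]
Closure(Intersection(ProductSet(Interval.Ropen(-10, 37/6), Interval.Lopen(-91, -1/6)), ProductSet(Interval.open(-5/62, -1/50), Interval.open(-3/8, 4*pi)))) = Union(ProductSet({-5/62, -1/50}, Interval(-3/8, -1/6)), ProductSet(Interval(-5/62, -1/50), {-3/8, -1/6}), ProductSet(Interval.open(-5/62, -1/50), Interval.Lopen(-3/8, -1/6)))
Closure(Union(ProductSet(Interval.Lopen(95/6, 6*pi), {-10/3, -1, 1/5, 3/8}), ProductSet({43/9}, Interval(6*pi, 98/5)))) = Union(ProductSet({43/9}, Interval(6*pi, 98/5)), ProductSet(Interval(95/6, 6*pi), {-10/3, -1, 1/5, 3/8}))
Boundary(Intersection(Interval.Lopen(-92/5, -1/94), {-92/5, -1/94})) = {-1/94}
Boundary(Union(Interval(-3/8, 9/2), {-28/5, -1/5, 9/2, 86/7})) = {-28/5, -3/8, 9/2, 86/7}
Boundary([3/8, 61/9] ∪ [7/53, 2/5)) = {7/53, 61/9}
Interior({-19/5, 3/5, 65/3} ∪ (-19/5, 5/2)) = (-19/5, 5/2)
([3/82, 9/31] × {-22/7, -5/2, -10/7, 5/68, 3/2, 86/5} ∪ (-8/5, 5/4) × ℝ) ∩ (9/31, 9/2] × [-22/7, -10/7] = (9/31, 5/4) × [-22/7, -10/7]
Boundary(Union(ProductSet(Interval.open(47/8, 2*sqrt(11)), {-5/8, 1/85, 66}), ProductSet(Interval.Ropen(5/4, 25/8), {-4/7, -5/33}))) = Union(ProductSet(Interval(5/4, 25/8), {-4/7, -5/33}), ProductSet(Interval(47/8, 2*sqrt(11)), {-5/8, 1/85, 66}))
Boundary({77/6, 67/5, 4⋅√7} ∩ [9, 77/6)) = {4⋅√7}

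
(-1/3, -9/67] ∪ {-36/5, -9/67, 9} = {-36/5, 9} ∪ (-1/3, -9/67]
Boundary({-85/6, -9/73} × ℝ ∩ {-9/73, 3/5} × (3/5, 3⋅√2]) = {-9/73} × [3/5, 3⋅√2]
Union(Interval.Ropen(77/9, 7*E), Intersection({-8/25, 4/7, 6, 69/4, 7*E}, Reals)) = Union({-8/25, 4/7, 6}, Interval(77/9, 7*E))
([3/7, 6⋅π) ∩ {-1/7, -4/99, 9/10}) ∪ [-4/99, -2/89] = [-4/99, -2/89] ∪ {9/10}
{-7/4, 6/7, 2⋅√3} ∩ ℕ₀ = ∅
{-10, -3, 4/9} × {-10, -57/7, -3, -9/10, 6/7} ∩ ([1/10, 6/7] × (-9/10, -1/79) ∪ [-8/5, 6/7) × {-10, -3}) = {4/9} × {-10, -3}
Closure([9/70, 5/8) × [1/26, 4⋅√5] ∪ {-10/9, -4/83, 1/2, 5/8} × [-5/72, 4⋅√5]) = ({-10/9, -4/83, 1/2, 5/8} × [-5/72, 4⋅√5]) ∪ ([9/70, 5/8] × [1/26, 4⋅√5])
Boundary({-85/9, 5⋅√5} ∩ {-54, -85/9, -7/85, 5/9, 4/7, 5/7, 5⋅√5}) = {-85/9, 5⋅√5}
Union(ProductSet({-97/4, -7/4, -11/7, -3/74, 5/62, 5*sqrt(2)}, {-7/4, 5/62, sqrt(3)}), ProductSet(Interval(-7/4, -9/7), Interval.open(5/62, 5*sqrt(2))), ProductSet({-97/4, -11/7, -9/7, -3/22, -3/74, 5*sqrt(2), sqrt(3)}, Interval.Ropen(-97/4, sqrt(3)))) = Union(ProductSet({-97/4, -7/4, -11/7, -3/74, 5/62, 5*sqrt(2)}, {-7/4, 5/62, sqrt(3)}), ProductSet({-97/4, -11/7, -9/7, -3/22, -3/74, 5*sqrt(2), sqrt(3)}, Interval.Ropen(-97/4, sqrt(3))), ProductSet(Interval(-7/4, -9/7), Interval.open(5/62, 5*sqrt(2))))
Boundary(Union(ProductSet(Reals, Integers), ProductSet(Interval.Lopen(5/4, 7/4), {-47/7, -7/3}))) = Union(ProductSet(Interval(5/4, 7/4), {-47/7, -7/3}), ProductSet(Reals, Integers))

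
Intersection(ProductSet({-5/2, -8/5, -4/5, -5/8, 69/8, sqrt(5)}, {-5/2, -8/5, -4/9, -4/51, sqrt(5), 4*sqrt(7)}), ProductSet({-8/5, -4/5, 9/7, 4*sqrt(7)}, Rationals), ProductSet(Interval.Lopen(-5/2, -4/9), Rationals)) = ProductSet({-8/5, -4/5}, {-5/2, -8/5, -4/9, -4/51})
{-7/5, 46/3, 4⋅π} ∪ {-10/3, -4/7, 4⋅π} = {-10/3, -7/5, -4/7, 46/3, 4⋅π}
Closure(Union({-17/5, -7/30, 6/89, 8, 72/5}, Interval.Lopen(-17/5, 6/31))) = Union({8, 72/5}, Interval(-17/5, 6/31))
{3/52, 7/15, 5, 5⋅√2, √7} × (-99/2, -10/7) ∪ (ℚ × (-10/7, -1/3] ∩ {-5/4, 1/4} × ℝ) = ({-5/4, 1/4} × (-10/7, -1/3]) ∪ ({3/52, 7/15, 5, 5⋅√2, √7} × (-99/2, -10/7))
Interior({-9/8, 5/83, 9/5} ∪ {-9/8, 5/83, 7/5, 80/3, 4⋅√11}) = ∅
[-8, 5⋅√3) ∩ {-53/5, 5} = {5}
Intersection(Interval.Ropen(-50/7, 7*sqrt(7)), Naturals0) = Range(0, 19, 1)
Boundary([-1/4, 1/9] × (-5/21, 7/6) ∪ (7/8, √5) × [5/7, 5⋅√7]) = ({-1/4, 1/9} × [-5/21, 7/6]) ∪ ([-1/4, 1/9] × {-5/21, 7/6}) ∪ ({7/8, √5} × [5/7, 5⋅√7]) ∪ ([7/8, √5] × {5/7, 5⋅√7})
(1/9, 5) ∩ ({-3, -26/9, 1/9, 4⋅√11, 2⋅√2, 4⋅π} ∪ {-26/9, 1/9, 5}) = {2⋅√2}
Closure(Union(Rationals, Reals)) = Reals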